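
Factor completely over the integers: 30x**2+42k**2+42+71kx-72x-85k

(6k+5x-7)(7k+6x-6)

Group: 6k(7k+6x-6) + (5x-7)(7k+6x-6); both groups contain (7k+6x-6).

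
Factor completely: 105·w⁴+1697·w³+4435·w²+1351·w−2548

Among the possible rational roots, w = −7/5 is a root, giving the factor (5·w+7) and quotient 21·w³+310·w²+453·w−364.
Next, w = 4/7 is a root, so (7·w−4) divides it; the quotient is 3·w²+46·w+91.
The remaining quadratic factors as (3·w+7)(w+13).

(3·w+7)·(5·w+7)·(7·w−4)·(w+13)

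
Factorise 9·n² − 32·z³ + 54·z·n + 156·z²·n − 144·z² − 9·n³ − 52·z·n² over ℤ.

−(2·z − 9·n + 9)·(2·z − n)·(8·z + n)

Group: 2·z·(−16·z² + 70·z·n − 72·z + 9·n² − 9·n) − n·(−16·z² + 70·z·n − 72·z + 9·n² − 9·n); both groups contain (−16·z² + 70·z·n − 72·z + 9·n² − 9·n), so (2·z − n) is a factor with cofactor −16·z² + 70·z·n − 72·z + 9·n² − 9·n.
The cofactor groups again: −16·z² + 70·z·n − 72·z + 9·n² − 9·n = −2·z·(8·z + n) + (9·n − 9)·(8·z + n); both groups contain (8·z + n), giving −(2·z − 9·n + 9)·(8·z + n).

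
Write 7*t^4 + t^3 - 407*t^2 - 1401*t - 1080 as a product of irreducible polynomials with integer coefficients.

(7*t + 8)*(t + 3)*(t + 5)*(t - 9)

Trying the rational-root candidates, t = 9 is a root, giving the factor (t - 9) and quotient 7*t^3 + 64*t^2 + 169*t + 120.
Then t = -3 is a root, so (t + 3) is a factor; dividing leaves 7*t^2 + 43*t + 40.
The remaining quadratic factors as (7*t + 8)(t + 5).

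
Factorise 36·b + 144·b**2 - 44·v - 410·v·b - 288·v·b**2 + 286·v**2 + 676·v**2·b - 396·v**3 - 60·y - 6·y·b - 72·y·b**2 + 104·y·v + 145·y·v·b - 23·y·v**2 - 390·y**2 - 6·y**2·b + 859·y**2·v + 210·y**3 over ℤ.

(15·y + 11·v - 9·b)·(y + 4·v - 2)·(14·y - 9·v + 8·b + 2)

Group: 15·y·(14·y**2 + 47·y·v + 8·y·b - 26·y - 36·v**2 + 32·v·b + 26·v - 16·b - 4) + (11·v - 9·b)·(14·y**2 + 47·y·v + 8·y·b - 26·y - 36·v**2 + 32·v·b + 26·v - 16·b - 4); both groups contain (14·y**2 + 47·y·v + 8·y·b - 26·y - 36·v**2 + 32·v·b + 26·v - 16·b - 4), so (15·y + 11·v - 9·b) is a factor with cofactor 14·y**2 + 47·y·v + 8·y·b - 26·y - 36·v**2 + 32·v·b + 26·v - 16·b - 4.
The cofactor groups again: 14·y**2 + 47·y·v + 8·y·b - 26·y - 36·v**2 + 32·v·b + 26·v - 16·b - 4 = y·(14·y - 9·v + 8·b + 2) + (4·v - 2)·(14·y - 9·v + 8·b + 2); both groups contain (14·y - 9·v + 8·b + 2), giving (y + 4·v - 2)·(14·y - 9·v + 8·b + 2).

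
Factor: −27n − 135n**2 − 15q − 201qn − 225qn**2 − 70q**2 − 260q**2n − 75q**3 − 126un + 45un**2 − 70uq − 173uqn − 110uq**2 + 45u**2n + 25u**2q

(u − 5q − 3)(5u + 3q + 5n + 1)(5q + 9n)

Group: 5u(5uq + 9un − 25q**2 − 45qn − 15q − 27n) + (3q + 5n + 1)(5uq + 9un − 25q**2 − 45qn − 15q − 27n); both groups contain (5uq + 9un − 25q**2 − 45qn − 15q − 27n), so (5u + 3q + 5n + 1) is a factor with cofactor 5uq + 9un − 25q**2 − 45qn − 15q − 27n.
The cofactor groups again: 5uq + 9un − 25q**2 − 45qn − 15q − 27n = u(5q + 9n) + (−5q − 3)(5q + 9n); both groups contain (5q + 9n), giving (u − 5q − 3)(5q + 9n).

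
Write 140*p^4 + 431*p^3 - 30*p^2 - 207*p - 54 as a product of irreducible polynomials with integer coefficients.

Testing divisors of the constant over divisors of the leading coefficient, p = -3 is a root, so (p + 3) divides it; the quotient is 140*p^3 + 11*p^2 - 63*p - 18.
Next, p = 3/4 is a root, so (4*p - 3) divides it; the quotient is 35*p^2 + 29*p + 6.
The remaining quadratic factors as (5*p + 2)(7*p + 3).

(4*p - 3)*(5*p + 2)*(7*p + 3)*(p + 3)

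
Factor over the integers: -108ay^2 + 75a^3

Factor out 3a, leaving 25a^2 - 36y^2, which is a difference of two squares.

3a(5a + 6y)(5a - 6y)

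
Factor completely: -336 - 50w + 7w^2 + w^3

By the rational root theorem, w = 7 is a root, so (w - 7) divides it; the quotient is w^2 + 14w + 48.
The remaining quadratic factors as (w + 8)(w + 6).

(w + 6)(w + 8)(w - 7)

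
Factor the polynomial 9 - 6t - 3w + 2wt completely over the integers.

(2t - 3)(w - 3)

Group as (2wt - 3w) + (-6t + 9) = w(2t - 3) - 3(2t - 3).
Both groups share the factor (2t - 3).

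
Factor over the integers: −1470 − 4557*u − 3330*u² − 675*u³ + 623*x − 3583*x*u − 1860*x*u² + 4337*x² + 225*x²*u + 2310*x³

(15*x − 15*u − 7)*(11*x + 5*u + 14)*(14*x + 9*u + 15)

Group: 11*x*(210*x² − 75*x*u + 127*x − 135*u² − 288*u − 105) + (5*u + 14)*(210*x² − 75*x*u + 127*x − 135*u² − 288*u − 105); both groups contain (210*x² − 75*x*u + 127*x − 135*u² − 288*u − 105), so (11*x + 5*u + 14) is a factor with cofactor 210*x² − 75*x*u + 127*x − 135*u² − 288*u − 105.
The cofactor groups again: 210*x² − 75*x*u + 127*x − 135*u² − 288*u − 105 = 14*x*(15*x − 15*u − 7) + (9*u + 15)*(15*x − 15*u − 7); both groups contain (15*x − 15*u − 7), giving (14*x + 9*u + 15)*(15*x − 15*u − 7).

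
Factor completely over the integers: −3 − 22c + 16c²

(2c − 3)(8c + 1)

Need a pair with product 16·(−3) = −48 and sum −22: that's −24 and 2.
Split the middle term: 16c² − 24c + 2c − 3 = 8c(2c − 3) + (2c − 3).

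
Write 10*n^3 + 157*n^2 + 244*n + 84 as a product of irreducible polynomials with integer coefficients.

(2*n + 1)*(5*n + 6)*(n + 14)

By the rational root theorem, n = −14 is a root, so (n + 14) is a factor; dividing leaves 10*n^2 + 17*n + 6.
The remaining quadratic factors as (2*n + 1)(5*n + 6).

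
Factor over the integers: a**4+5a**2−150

(a**2+15)(a**2−10)

Substitute u = a**2 to get a quadratic in u, then factor.
a**2−10 is irreducible over ℤ (10 is not a perfect square).
a**2+15 is irreducible over ℤ (always positive, so no real roots).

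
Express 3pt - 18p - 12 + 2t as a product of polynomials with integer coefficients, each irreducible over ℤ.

Group as (3pt - 18p) + (2t - 12) = 3p(t - 6) + 2(t - 6).
Both groups share the factor (t - 6).

(3p + 2)(t - 6)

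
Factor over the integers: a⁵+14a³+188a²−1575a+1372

By the rational root theorem, a = 1 is a root, so (a−1) is a factor; dividing leaves a⁴+a³+15a²+203a−1372.
Then a = −7 is a root, so (a+7) is a factor; dividing leaves a³−6a²+57a−196.
Then a = 4 is a root, so (a−4) divides it; the quotient is a²−2a+49.
The quadratic a²−2a+49 has discriminant −192 < 0 and is irreducible over ℤ.

(a+7)(a−1)(a−4)(a²−2a+49)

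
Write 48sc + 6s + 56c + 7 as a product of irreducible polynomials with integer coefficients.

(6s + 7)(8c + 1)

Group as (48sc + 6s) + (56c + 7) = 6s(8c + 1) + 7(8c + 1).
Both groups share the factor (8c + 1).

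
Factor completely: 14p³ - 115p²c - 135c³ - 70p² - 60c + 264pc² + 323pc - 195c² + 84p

Group: 7p(2p² - 15pc - 10p + 27c² + 39c + 12) - 5c(2p² - 15pc - 10p + 27c² + 39c + 12); both groups contain (2p² - 15pc - 10p + 27c² + 39c + 12), so (7p - 5c) is a factor with cofactor 2p² - 15pc - 10p + 27c² + 39c + 12.
The cofactor groups again: 2p² - 15pc - 10p + 27c² + 39c + 12 = 2p(p - 3c - 3) + (-9c - 4)(p - 3c - 3); both groups contain (p - 3c - 3), giving (2p - 9c - 4)(p - 3c - 3).

(p - 3c - 3)(7p - 5c)(2p - 9c - 4)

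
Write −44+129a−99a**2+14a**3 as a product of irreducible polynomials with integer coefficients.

(2a−11)(7a−4)(a−1)

Testing divisors of the constant over divisors of the leading coefficient, a = 1 is a root, so (a−1) is a factor; dividing leaves 14a**2−85a+44.
The remaining quadratic factors as (2a−11)(7a−4).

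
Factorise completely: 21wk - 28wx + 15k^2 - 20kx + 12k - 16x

Group: 7w(3k - 4x) + (5k + 4)(3k - 4x); both groups contain (3k - 4x).

(3k - 4x)(7w + 5k + 4)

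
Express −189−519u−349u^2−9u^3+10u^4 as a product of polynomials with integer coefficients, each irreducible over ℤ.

(2u+9)(5u+3)(u+1)(u−7)

Testing divisors of the constant over divisors of the leading coefficient, u = −9/2 is a root, giving the factor (2u+9) and quotient 5u^3−27u^2−53u−21.
Next, u = −1 is a root, so (u+1) is a factor; dividing leaves 5u^2−32u−21.
The remaining quadratic factors as (u−7)(5u+3).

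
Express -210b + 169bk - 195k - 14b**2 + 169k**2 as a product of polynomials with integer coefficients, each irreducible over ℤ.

Group: -14b(b - 13k + 15) - 13k(b - 13k + 15); both groups contain (b - 13k + 15).

-(14b + 13k)(b - 13k + 15)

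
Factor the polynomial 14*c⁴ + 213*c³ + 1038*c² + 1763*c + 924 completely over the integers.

Testing divisors of the constant over divisors of the leading coefficient, c = -11/2 is a root, so (2*c + 11) divides it; the quotient is 7*c³ + 68*c² + 145*c + 84.
Next, c = -7 is a root, so (c + 7) divides it; the quotient is 7*c² + 19*c + 12.
The remaining quadratic factors as (7*c + 12)(c + 1).

(2*c + 11)*(7*c + 12)*(c + 1)*(c + 7)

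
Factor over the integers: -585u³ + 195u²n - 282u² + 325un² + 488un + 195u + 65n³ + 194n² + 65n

Group: 3u(-195u² + 130un - 94u + 65n² + 194n + 65) + n(-195u² + 130un - 94u + 65n² + 194n + 65); both groups contain (-195u² + 130un - 94u + 65n² + 194n + 65), so (3u + n) is a factor with cofactor -195u² + 130un - 94u + 65n² + 194n + 65.
The cofactor groups again: -195u² + 130un - 94u + 65n² + 194n + 65 = -13u(15u + 5n + 13) + (13n + 5)(15u + 5n + 13); both groups contain (15u + 5n + 13), giving -(13u - 13n - 5)(15u + 5n + 13).

-(13u - 13n - 5)(15u + 5n + 13)(3u + n)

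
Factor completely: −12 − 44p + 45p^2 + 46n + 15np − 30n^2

−(5n + 5p − 6)(6n − 9p − 2)

Group: −6n(5n + 5p − 6) + (9p + 2)(5n + 5p − 6); both groups contain (5n + 5p − 6).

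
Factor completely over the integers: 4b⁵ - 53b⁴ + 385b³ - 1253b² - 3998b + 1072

(4b - 1)(b + 2)(b - 8)(b² - 7b + 67)

Among the possible rational roots, b = 8 is a root, giving the factor (b - 8) and quotient 4b⁴ - 21b³ + 217b² + 483b - 134.
Next, b = 1/4 is a root, so (4b - 1) divides it; the quotient is b³ - 5b² + 53b + 134.
Next, b = -2 is a root, so (b + 2) divides it; the quotient is b² - 7b + 67.
The quadratic b² - 7b + 67 has discriminant -219 < 0 and is irreducible over ℤ.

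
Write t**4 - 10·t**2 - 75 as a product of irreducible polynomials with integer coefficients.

Substitute u = t**2 to get a quadratic in u, then factor.
t**2 - 15 is irreducible over ℤ (15 is not a perfect square).
t**2 + 5 is irreducible over ℤ (always positive, so no real roots).

(t**2 + 5)·(t**2 - 15)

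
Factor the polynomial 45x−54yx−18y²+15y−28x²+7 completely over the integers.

−(6y+4x−7)(3y+7x+1)

Group: −6y(3y+7x+1) + (−4x+7)(3y+7x+1); both groups contain (3y+7x+1).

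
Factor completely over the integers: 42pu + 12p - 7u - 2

(6p - 1)(7u + 2)

Group as (42pu + 12p) + (-7u - 2) = 6p(7u + 2) - (7u + 2).
Both groups share the factor (7u + 2).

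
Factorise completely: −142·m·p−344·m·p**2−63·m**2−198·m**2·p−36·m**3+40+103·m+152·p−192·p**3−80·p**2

−(3·m+4·p+1)·(3·m+8·p+8)·(4·m+6·p−5)

Group: 3·m·(−12·m**2−50·m·p−17·m−48·p**2−8·p+40) + (4·p+1)·(−12·m**2−50·m·p−17·m−48·p**2−8·p+40); both groups contain (−12·m**2−50·m·p−17·m−48·p**2−8·p+40), so (3·m+4·p+1) is a factor with cofactor −12·m**2−50·m·p−17·m−48·p**2−8·p+40.
The cofactor groups again: −12·m**2−50·m·p−17·m−48·p**2−8·p+40 = −4·m·(3·m+8·p+8) + (−6·p+5)·(3·m+8·p+8); both groups contain (3·m+8·p+8), giving −(4·m+6·p−5)·(3·m+8·p+8).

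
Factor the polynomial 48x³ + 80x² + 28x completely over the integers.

4x(2x + 1)(6x + 7)

Pull out the common factor 4x, then factor the remaining trinomial.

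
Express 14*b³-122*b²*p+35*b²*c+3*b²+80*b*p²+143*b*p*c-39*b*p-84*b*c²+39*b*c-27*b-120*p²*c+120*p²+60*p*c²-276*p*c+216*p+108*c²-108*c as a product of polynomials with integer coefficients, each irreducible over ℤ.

Group: 2*b*(7*b²-61*b*p+28*b*c-9*b+40*p²-20*p*c+72*p-36*c) + (-3*c+3)*(7*b²-61*b*p+28*b*c-9*b+40*p²-20*p*c+72*p-36*c); both groups contain (7*b²-61*b*p+28*b*c-9*b+40*p²-20*p*c+72*p-36*c), so (2*b-3*c+3) is a factor with cofactor 7*b²-61*b*p+28*b*c-9*b+40*p²-20*p*c+72*p-36*c.
The cofactor groups again: 7*b²-61*b*p+28*b*c-9*b+40*p²-20*p*c+72*p-36*c = 7*b*(b-8*p+4*c) + (-5*p-9)*(b-8*p+4*c); both groups contain (b-8*p+4*c), giving (7*b-5*p-9)*(b-8*p+4*c).

(2*b-3*c+3)*(7*b-5*p-9)*(b-8*p+4*c)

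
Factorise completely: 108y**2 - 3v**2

Pull out the common factor 3; 36y**2 - v**2 is a difference of squares.

3(6y - v)(6y + v)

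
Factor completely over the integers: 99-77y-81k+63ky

Group as (63ky-81k) + (-77y+99) = 9k(7y-9) - 11(7y-9).
Both groups share the factor (7y-9).

(7y-9)(9k-11)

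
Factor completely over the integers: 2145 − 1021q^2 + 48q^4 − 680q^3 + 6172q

(3q + 1)(4q + 13)(4q − 11)(q − 15)

Among the possible rational roots, q = −13/4 is a root, so (4q + 13) divides it; the quotient is 12q^3 − 209q^2 + 424q + 165.
Then q = 11/4 is a root, so (4q − 11) divides it; the quotient is 3q^2 − 44q − 15.
The remaining quadratic factors as (q − 15)(3q + 1).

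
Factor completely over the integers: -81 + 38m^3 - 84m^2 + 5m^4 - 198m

(5m + 3)(m + 1)(m + 9)(m - 3)

Testing divisors of the constant over divisors of the leading coefficient, m = -9 is a root, giving the factor (m + 9) and quotient 5m^3 - 7m^2 - 21m - 9.
Then m = -3/5 is a root, so (5m + 3) is a factor; dividing leaves m^2 - 2m - 3.
The remaining quadratic factors as (m - 3)(m + 1).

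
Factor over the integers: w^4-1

(w+1)*(w-1)*(w^2+1)

(w)⁴ − (1)⁴ = ((w)² − (1)²)((w)² + (1)²); the first factor splits again, the second (w^2+1) is irreducible.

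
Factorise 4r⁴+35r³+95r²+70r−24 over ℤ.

(4r−1)(r+2)(r+3)(r+4)

Among the possible rational roots, r = 1/4 is a root, giving the factor (4r−1) and quotient r³+9r²+26r+24.
Continuing, r = −3 is a root, so (r+3) is a factor; dividing leaves r²+6r+8.
The remaining quadratic factors as (r+4)(r+2).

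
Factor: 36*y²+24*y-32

4*(3*y+4)*(3*y-2)

Pull out the common factor 4, then factor the remaining trinomial.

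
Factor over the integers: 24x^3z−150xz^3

6xz(2x+5z)(2x−5z)

Pull out the common factor 6xz; 4x^2−25z^2 is a difference of squares.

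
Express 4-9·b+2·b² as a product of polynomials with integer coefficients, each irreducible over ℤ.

Need a pair with product 2·4 = 8 and sum -9: that's -1 and -8.
Split the middle term: 2·b²-b - 8·b+4 = b·(2·b-1) - 4·(2·b-1).

(2·b-1)·(b-4)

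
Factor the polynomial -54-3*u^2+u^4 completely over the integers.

Substitute w = u^2 to get a quadratic in w, then factor.
u^2-9 is a difference of squares.
u^2+6 is irreducible over ℤ (always positive, so no real roots).

(u+3)*(u-3)*(u^2+6)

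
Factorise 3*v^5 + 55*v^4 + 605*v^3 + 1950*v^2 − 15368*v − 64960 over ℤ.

By the rational root theorem, v = −4 is a root, so (v + 4) divides it; the quotient is 3*v^4 + 43*v^3 + 433*v^2 + 218*v − 16240.
Then v = 14/3 is a root, so (3*v − 14) is a factor; dividing leaves v^3 + 19*v^2 + 233*v + 1160.
Then v = −8 is a root, so (v + 8) divides it; the quotient is v^2 + 11*v + 145.
The quadratic v^2 + 11*v + 145 has discriminant −459 < 0 and is irreducible over ℤ.

(3*v − 14)*(v + 4)*(v + 8)*(v^2 + 11*v + 145)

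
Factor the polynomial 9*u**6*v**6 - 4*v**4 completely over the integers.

Every term has a factor of v**4; factoring it out leaves 9*u**6*v**2 - 4.
Recognize a difference of squares with the parts 3*u**3*v and 2.

v**4*(3*u**3*v + 2)*(3*u**3*v - 2)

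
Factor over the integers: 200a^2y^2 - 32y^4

8y^2(5a + 2y)(5a - 2y)

Every term has a factor of 8y^2. Then 25a^2 - 4y^2 = (5a)² − (2y)².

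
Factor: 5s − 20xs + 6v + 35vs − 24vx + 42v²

(6v + 5s)(7v − 4x + 1)

Group: 6v(7v − 4x + 1) + 5s(7v − 4x + 1); both groups contain (7v − 4x + 1).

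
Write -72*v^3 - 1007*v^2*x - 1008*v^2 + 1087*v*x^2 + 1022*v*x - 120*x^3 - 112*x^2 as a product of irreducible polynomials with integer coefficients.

-(8*v - x)*(9*v - 8*x)*(v + 15*x + 14)

Group: v*(-72*v^2 + 73*v*x - 8*x^2) + (15*x + 14)*(-72*v^2 + 73*v*x - 8*x^2); both groups contain (-72*v^2 + 73*v*x - 8*x^2), so (v + 15*x + 14) is a factor with cofactor -72*v^2 + 73*v*x - 8*x^2.
The cofactor groups again: -72*v^2 + 73*v*x - 8*x^2 = -8*v*(9*v - 8*x) + x*(9*v - 8*x); both groups contain (9*v - 8*x), giving -(8*v - x)*(9*v - 8*x).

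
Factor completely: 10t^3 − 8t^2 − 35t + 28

(5t − 4)(2t^2 − 7)

Group as (10t^3 − 35t) + (−8t^2 + 28) = 5t(2t^2 − 7) − 4(2t^2 − 7).
Both groups share the factor (2t^2 − 7).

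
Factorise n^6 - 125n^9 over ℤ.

Factor out n^6 first: what remains is -125n^3 + 1.
Recognize a difference of cubes with the parts 1 and 5n.

-n^6(5n - 1)(25n^2 + 5n + 1)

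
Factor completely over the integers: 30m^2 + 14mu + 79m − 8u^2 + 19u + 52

Group: 10m(3m − u + 4) + (8u + 13)(3m − u + 4); both groups contain (3m − u + 4).

(10m + 8u + 13)(3m − u + 4)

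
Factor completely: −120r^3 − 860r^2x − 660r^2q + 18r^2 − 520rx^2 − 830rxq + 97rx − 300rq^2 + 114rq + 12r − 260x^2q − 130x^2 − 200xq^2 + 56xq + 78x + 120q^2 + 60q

Group: 15r(−8r^2 − 52rx − 44rq − 2r − 26xq − 13x − 20q^2 − 10q) + (10x − 6)(−8r^2 − 52rx − 44rq − 2r − 26xq − 13x − 20q^2 − 10q); both groups contain (−8r^2 − 52rx − 44rq − 2r − 26xq − 13x − 20q^2 − 10q), so (15r + 10x − 6) is a factor with cofactor −8r^2 − 52rx − 44rq − 2r − 26xq − 13x − 20q^2 − 10q.
The cofactor groups again: −8r^2 − 52rx − 44rq − 2r − 26xq − 13x − 20q^2 − 10q = −2r(4r + 2q + 1) + (−13x − 10q)(4r + 2q + 1); both groups contain (4r + 2q + 1), giving −(2r + 13x + 10q)(4r + 2q + 1).

−(2r + 13x + 10q)(15r + 10x − 6)(4r + 2q + 1)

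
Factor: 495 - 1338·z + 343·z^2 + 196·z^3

Trying the rational-root candidates, z = 3/7 is a root, giving the factor (7·z - 3) and quotient 28·z^2 + 61·z - 165.
The remaining quadratic factors as (7·z - 11)(4·z + 15).

(4·z + 15)·(7·z - 11)·(7·z - 3)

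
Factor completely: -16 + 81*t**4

(3*t + 2)*(3*t - 2)*(9*t**2 + 4)

Difference of squares twice: with A = 3*t and B = 2, A⁴ − B⁴ = (A² − B²)(A² + B²), and A² − B² factors again.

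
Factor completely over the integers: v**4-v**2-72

(v+3)(v-3)(v**2+8)

Substitute u = v**2 to get a quadratic in u, then factor.
v**2+8 is irreducible over ℤ (always positive, so no real roots).
v**2-9 is a difference of squares.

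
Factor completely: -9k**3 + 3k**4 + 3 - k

Group as (3k**4 - k) + (-9k**3 + 3) = k(3k**3 - 1) - 3(3k**3 - 1).
Both groups share the factor (3k**3 - 1).

(k - 3)(3k**3 - 1)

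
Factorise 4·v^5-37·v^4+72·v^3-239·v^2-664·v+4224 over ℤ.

(4·v+11)·(v-3)·(v-8)·(v^2-v+16)

By the rational root theorem, v = 3 is a root, giving the factor (v-3) and quotient 4·v^4-25·v^3-3·v^2-248·v-1408.
Continuing, v = -11/4 is a root, so (4·v+11) is a factor; dividing leaves v^3-9·v^2+24·v-128.
Then v = 8 is a root, so (v-8) divides it; the quotient is v^2-v+16.
The quadratic v^2-v+16 has discriminant -63 < 0 and is irreducible over ℤ.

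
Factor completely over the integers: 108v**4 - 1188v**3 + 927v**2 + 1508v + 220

(3v + 2)(6v + 1)(6v - 11)(v - 10)

By the rational root theorem, v = 11/6 is a root, so (6v - 11) divides it; the quotient is 18v**3 - 165v**2 - 148v - 20.
Continuing, v = 10 is a root, so (v - 10) divides it; the quotient is 18v**2 + 15v + 2.
The remaining quadratic factors as (6v + 1)(3v + 2).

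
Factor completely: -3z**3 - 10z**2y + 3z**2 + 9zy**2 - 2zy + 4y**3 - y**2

-(z - y)(z + 4y - 1)(3z + y)

Group: z(-3z**2 + 2zy + y**2) + (4y - 1)(-3z**2 + 2zy + y**2); both groups contain (-3z**2 + 2zy + y**2), so (z + 4y - 1) is a factor with cofactor -3z**2 + 2zy + y**2.
The cofactor groups again: -3z**2 + 2zy + y**2 = -3z(z - y) - y(z - y); both groups contain (z - y), giving -(3z + y)(z - y).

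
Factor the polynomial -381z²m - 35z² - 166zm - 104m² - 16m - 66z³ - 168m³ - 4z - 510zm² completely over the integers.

Group: 6z(-11z² - 58zm - 4z - 56m² - 16m) + (3m + 1)(-11z² - 58zm - 4z - 56m² - 16m); both groups contain (-11z² - 58zm - 4z - 56m² - 16m), so (6z + 3m + 1) is a factor with cofactor -11z² - 58zm - 4z - 56m² - 16m.
The cofactor groups again: -11z² - 58zm - 4z - 56m² - 16m = -11z(z + 4m) + (-14m - 4)(z + 4m); both groups contain (z + 4m), giving -(11z + 14m + 4)(z + 4m).

-(11z + 14m + 4)(6z + 3m + 1)(z + 4m)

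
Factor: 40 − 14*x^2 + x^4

Substitute u = x^2 to get a quadratic in u, then factor.
x^2 − 4 is a difference of squares.
x^2 − 10 is irreducible over ℤ (10 is not a perfect square).

(x + 2)*(x − 2)*(x^2 − 10)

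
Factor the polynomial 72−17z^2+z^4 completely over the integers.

Substitute u = z^2 to get a quadratic in u, then factor.
z^2−9 is a difference of squares.
z^2−8 is irreducible over ℤ (8 is not a perfect square).

(z+3)(z−3)(z^2−8)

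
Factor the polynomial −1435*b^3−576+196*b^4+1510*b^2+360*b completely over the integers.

(4*b−3)*(7*b+4)*(7*b−8)*(b−6)

Among the possible rational roots, b = 3/4 is a root, so (4*b−3) divides it; the quotient is 49*b^3−322*b^2+136*b+192.
Next, b = 6 is a root, so (b−6) is a factor; dividing leaves 49*b^2−28*b−32.
The remaining quadratic factors as (7*b+4)(7*b−8).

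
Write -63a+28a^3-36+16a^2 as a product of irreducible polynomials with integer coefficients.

Group as (28a^3-63a) + (16a^2-36) = 7a(4a^2-9) + 4(4a^2-9).
Both groups share the factor (4a^2-9).

(2a+3)(2a-3)(7a+4)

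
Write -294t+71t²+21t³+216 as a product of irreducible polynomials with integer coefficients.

(3t-4)(7t-9)(t+6)

Trying the rational-root candidates, t = 9/7 is a root, so (7t-9) divides it; the quotient is 3t²+14t-24.
The remaining quadratic factors as (3t-4)(t+6).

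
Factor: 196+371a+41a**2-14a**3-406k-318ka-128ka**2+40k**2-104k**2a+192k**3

(6k-7a-4)(4k+2a+7)(8k+a-7)

Group: 8k(24k**2-16ka+26k-14a**2-57a-28) + (a-7)(24k**2-16ka+26k-14a**2-57a-28); both groups contain (24k**2-16ka+26k-14a**2-57a-28), so (8k+a-7) is a factor with cofactor 24k**2-16ka+26k-14a**2-57a-28.
The cofactor groups again: 24k**2-16ka+26k-14a**2-57a-28 = 4k(6k-7a-4) + (2a+7)(6k-7a-4); both groups contain (6k-7a-4), giving (4k+2a+7)(6k-7a-4).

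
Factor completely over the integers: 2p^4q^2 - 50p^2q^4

2p^2q^2(p + 5q)(p - 5q)

Pull out the common factor 2p^2q^2; p^2 - 25q^2 is a difference of squares.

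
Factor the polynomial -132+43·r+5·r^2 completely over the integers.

(5·r-12)·(r+11)

Need a pair with product 5·(-132) = -660 and sum 43: that's 55 and -12.
Split the middle term: 5·r^2+55·r - 12·r-132 = 5·r·(r+11) - 12·(r+11).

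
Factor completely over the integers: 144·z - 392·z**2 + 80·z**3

Pull out the common factor 8·z, then factor the remaining trinomial.

8·z·(2·z - 9)·(5·z - 2)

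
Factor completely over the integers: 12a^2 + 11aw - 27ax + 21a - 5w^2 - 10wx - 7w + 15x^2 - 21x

(3a - w - 3x)(4a + 5w - 5x + 7)

Group: 4a(3a - w - 3x) + (5w - 5x + 7)(3a - w - 3x); both groups contain (3a - w - 3x).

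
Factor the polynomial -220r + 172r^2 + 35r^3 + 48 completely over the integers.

(5r - 4)(7r - 2)(r + 6)

By the rational root theorem, r = -6 is a root, so (r + 6) is a factor; dividing leaves 35r^2 - 38r + 8.
The remaining quadratic factors as (7r - 2)(5r - 4).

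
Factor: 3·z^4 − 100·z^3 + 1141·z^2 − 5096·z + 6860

(3·z − 7)·(z − 10)·(z − 14)·(z − 7)

Trying the rational-root candidates, z = 10 is a root, giving the factor (z − 10) and quotient 3·z^3 − 70·z^2 + 441·z − 686.
Continuing, z = 14 is a root, so (z − 14) is a factor; dividing leaves 3·z^2 − 28·z + 49.
The remaining quadratic factors as (z − 7)(3·z − 7).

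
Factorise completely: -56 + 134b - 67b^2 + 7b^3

By the rational root theorem, b = 7 is a root, so (b - 7) divides it; the quotient is 7b^2 - 18b + 8.
The remaining quadratic factors as (b - 2)(7b - 4).

(7b - 4)(b - 2)(b - 7)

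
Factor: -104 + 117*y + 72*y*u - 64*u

Group as (72*y*u + 117*y) + (-64*u - 104) = 9*y*(8*u + 13) - 8*(8*u + 13).
Both groups share the factor (8*u + 13).

(8*u + 13)*(9*y - 8)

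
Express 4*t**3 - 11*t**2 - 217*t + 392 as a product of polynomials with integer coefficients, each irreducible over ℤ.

(4*t - 7)*(t + 7)*(t - 8)

Testing divisors of the constant over divisors of the leading coefficient, t = -7 is a root, giving the factor (t + 7) and quotient 4*t**2 - 39*t + 56.
The remaining quadratic factors as (t - 8)(4*t - 7).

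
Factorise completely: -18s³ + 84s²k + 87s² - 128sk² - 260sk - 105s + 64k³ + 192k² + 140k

-(2s - 4k - 5)(3s - 4k)(3s - 4k - 7)

Group: 3s(-6s² + 20sk + 15s - 16k² - 20k) + (-4k - 7)(-6s² + 20sk + 15s - 16k² - 20k); both groups contain (-6s² + 20sk + 15s - 16k² - 20k), so (3s - 4k - 7) is a factor with cofactor -6s² + 20sk + 15s - 16k² - 20k.
The cofactor groups again: -6s² + 20sk + 15s - 16k² - 20k = -2s(3s - 4k) + (4k + 5)(3s - 4k); both groups contain (3s - 4k), giving -(2s - 4k - 5)(3s - 4k).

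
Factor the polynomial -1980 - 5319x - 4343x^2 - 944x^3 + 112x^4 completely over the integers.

(4x + 3)(4x + 5)(7x + 11)(x - 12)

By the rational root theorem, x = -5/4 is a root, giving the factor (4x + 5) and quotient 28x^3 - 271x^2 - 747x - 396.
Then x = 12 is a root, so (x - 12) is a factor; dividing leaves 28x^2 + 65x + 33.
The remaining quadratic factors as (7x + 11)(4x + 3).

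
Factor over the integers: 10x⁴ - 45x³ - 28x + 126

(2x - 9)(5x³ - 14)

Group as (10x⁴ - 28x) + (-45x³ + 126) = 2x(5x³ - 14) - 9(5x³ - 14).
Both groups share the factor (5x³ - 14).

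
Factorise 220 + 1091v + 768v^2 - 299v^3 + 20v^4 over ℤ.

Testing divisors of the constant over divisors of the leading coefficient, v = 5 is a root, so (v - 5) divides it; the quotient is 20v^3 - 199v^2 - 227v - 44.
Continuing, v = -4/5 is a root, so (5v + 4) divides it; the quotient is 4v^2 - 43v - 11.
The remaining quadratic factors as (v - 11)(4v + 1).

(4v + 1)(5v + 4)(v - 11)(v - 5)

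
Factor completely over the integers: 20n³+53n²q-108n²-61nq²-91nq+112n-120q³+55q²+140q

Group: 5n(4n²+17nq-16n+15q²-20q) + (-8q-7)(4n²+17nq-16n+15q²-20q); both groups contain (4n²+17nq-16n+15q²-20q), so (5n-8q-7) is a factor with cofactor 4n²+17nq-16n+15q²-20q.
The cofactor groups again: 4n²+17nq-16n+15q²-20q = n(4n+5q) + (3q-4)(4n+5q); both groups contain (4n+5q), giving (n+3q-4)(4n+5q).

(4n+5q)(5n-8q-7)(n+3q-4)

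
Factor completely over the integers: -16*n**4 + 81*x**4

(3*x - 2*n)*(3*x + 2*n)*(9*x**2 + 4*n**2)

Write as (9*x**2)² − (4*n**2)², then factor 9*x**2 - 4*n**2 once more.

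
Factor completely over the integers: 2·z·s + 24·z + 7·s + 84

(2·z + 7)·(s + 12)

Group as (2·z·s + 24·z) + (7·s + 84) = 2·z·(s + 12) + 7·(s + 12).
Both groups share the factor (s + 12).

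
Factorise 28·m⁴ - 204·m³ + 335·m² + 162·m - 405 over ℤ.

(2·m - 5)·(2·m - 9)·(7·m - 9)·(m + 1)

Trying the rational-root candidates, m = 9/2 is a root, giving the factor (2·m - 9) and quotient 14·m³ - 39·m² - 8·m + 45.
Continuing, m = 5/2 is a root, giving the factor (2·m - 5) and quotient 7·m² - 2·m - 9.
The remaining quadratic factors as (7·m - 9)(m + 1).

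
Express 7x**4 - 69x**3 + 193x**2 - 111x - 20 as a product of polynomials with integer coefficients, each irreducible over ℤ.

(7x + 1)(x - 1)(x - 4)(x - 5)

Among the possible rational roots, x = -1/7 is a root, giving the factor (7x + 1) and quotient x**3 - 10x**2 + 29x - 20.
Continuing, x = 1 is a root, so (x - 1) is a factor; dividing leaves x**2 - 9x + 20.
The remaining quadratic factors as (x - 4)(x - 5).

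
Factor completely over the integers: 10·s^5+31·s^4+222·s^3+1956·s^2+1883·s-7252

(2·s+7)·(5·s-7)·(s+4)·(s^2-3·s+37)

Trying the rational-root candidates, s = -7/2 is a root, so (2·s+7) is a factor; dividing leaves 5·s^4-2·s^3+118·s^2+565·s-1036.
Next, s = 7/5 is a root, so (5·s-7) is a factor; dividing leaves s^3+s^2+25·s+148.
Next, s = -4 is a root, so (s+4) is a factor; dividing leaves s^2-3·s+37.
The quadratic s^2-3·s+37 has discriminant -139 < 0 and is irreducible over ℤ.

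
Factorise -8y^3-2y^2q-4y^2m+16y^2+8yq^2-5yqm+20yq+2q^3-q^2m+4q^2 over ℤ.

-(2y-2q+m-4)(4y+q)(y+q)

Group: 2y(-4y^2-5yq-q^2) + (-2q+m-4)(-4y^2-5yq-q^2); both groups contain (-4y^2-5yq-q^2), so (2y-2q+m-4) is a factor with cofactor -4y^2-5yq-q^2.
The cofactor groups again: -4y^2-5yq-q^2 = -y(4y+q) - q(4y+q); both groups contain (4y+q), giving -(y+q)(4y+q).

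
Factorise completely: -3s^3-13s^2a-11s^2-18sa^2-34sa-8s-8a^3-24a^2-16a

-(s+2a)(3s+4a+8)(s+a+1)

Group: 3s(-s^2-3sa-s-2a^2-2a) + (4a+8)(-s^2-3sa-s-2a^2-2a); both groups contain (-s^2-3sa-s-2a^2-2a), so (3s+4a+8) is a factor with cofactor -s^2-3sa-s-2a^2-2a.
The cofactor groups again: -s^2-3sa-s-2a^2-2a = -s(s+a+1) - 2a(s+a+1); both groups contain (s+a+1), giving -(s+2a)(s+a+1).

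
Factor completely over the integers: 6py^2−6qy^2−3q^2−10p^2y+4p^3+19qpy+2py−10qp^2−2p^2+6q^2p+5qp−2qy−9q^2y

(3q−2p+2y)(q−p)(2p−3y−1)

Group: 3q(2qp−3qy−q−2p^2+3py+p) + (−2p+2y)(2qp−3qy−q−2p^2+3py+p); both groups contain (2qp−3qy−q−2p^2+3py+p), so (3q−2p+2y) is a factor with cofactor 2qp−3qy−q−2p^2+3py+p.
The cofactor groups again: 2qp−3qy−q−2p^2+3py+p = q(2p−3y−1) − p(2p−3y−1); both groups contain (2p−3y−1), giving (q−p)(2p−3y−1).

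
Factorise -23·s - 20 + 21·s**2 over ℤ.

Need a pair with product 21·(-20) = -420 and sum -23: that's 12 and -35.
Split the middle term: 21·s**2 + 12·s - 35·s - 20 = 3·s·(7·s + 4) - 5·(7·s + 4).

(3·s - 5)·(7·s + 4)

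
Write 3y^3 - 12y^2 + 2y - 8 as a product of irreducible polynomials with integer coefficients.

Group as (3y^3 + 2y) + (-12y^2 - 8) = y(3y^2 + 2) - 4(3y^2 + 2).
Both groups share the factor (3y^2 + 2).

(y - 4)(3y^2 + 2)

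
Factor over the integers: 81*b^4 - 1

(3*b + 1)*(3*b - 1)*(9*b^2 + 1)

(3*b)⁴ − (1)⁴ = ((3*b)² − (1)²)((3*b)² + (1)²); the first factor splits again, the second (9*b^2 + 1) is irreducible.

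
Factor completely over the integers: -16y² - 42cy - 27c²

-(3c + 2y)(9c + 8y)

Group: -3c(9c + 8y) - 2y(9c + 8y); both groups contain (9c + 8y).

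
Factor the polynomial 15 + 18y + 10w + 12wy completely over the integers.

(2w + 3)(6y + 5)

Group as (12wy + 10w) + (18y + 15) = 2w(6y + 5) + 3(6y + 5).
Both groups share the factor (6y + 5).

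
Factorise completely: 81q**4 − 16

(3q + 2)(3q − 2)(9q**2 + 4)

(3q)⁴ − (2)⁴ = ((3q)² − (2)²)((3q)² + (2)²); the first factor splits again, the second (9q**2 + 4) is irreducible.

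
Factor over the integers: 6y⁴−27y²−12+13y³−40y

(2y+1)(3y+2)(y+3)(y−2)

Testing divisors of the constant over divisors of the leading coefficient, y = 2 is a root, so (y−2) is a factor; dividing leaves 6y³+25y²+23y+6.
Then y = −2/3 is a root, so (3y+2) is a factor; dividing leaves 2y²+7y+3.
The remaining quadratic factors as (2y+1)(y+3).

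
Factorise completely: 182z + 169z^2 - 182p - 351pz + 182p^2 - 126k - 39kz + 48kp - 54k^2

Group: -6k(9k + 13p - 13z) + (14p - 13z - 14)(9k + 13p - 13z); both groups contain (9k + 13p - 13z).

-(6k - 14p + 13z + 14)(9k + 13p - 13z)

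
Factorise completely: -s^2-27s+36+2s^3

By the rational root theorem, s = -4 is a root, giving the factor (s+4) and quotient 2s^2-9s+9.
The remaining quadratic factors as (s-3)(2s-3).

(2s-3)(s+4)(s-3)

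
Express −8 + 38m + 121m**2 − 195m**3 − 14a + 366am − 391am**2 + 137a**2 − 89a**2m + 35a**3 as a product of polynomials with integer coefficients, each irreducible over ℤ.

Group: 7a(5a**2 − 22am + 21a − 15m**2 + 7m + 4) + (13m − 2)(5a**2 − 22am + 21a − 15m**2 + 7m + 4); both groups contain (5a**2 − 22am + 21a − 15m**2 + 7m + 4), so (7a + 13m − 2) is a factor with cofactor 5a**2 − 22am + 21a − 15m**2 + 7m + 4.
The cofactor groups again: 5a**2 − 22am + 21a − 15m**2 + 7m + 4 = 5a(a − 5m + 4) + (3m + 1)(a − 5m + 4); both groups contain (a − 5m + 4), giving (5a + 3m + 1)(a − 5m + 4).

(5a + 3m + 1)(7a + 13m − 2)(a − 5m + 4)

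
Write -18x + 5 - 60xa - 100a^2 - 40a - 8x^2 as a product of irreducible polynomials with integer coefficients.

-(2x + 10a + 5)(4x + 10a - 1)

Group: -2x(4x + 10a - 1) + (-10a - 5)(4x + 10a - 1); both groups contain (4x + 10a - 1).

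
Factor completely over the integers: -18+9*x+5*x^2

(5*x-6)*(x+3)

Need a pair with product 5·(-18) = -90 and sum 9: that's 15 and -6.
Split the middle term: 5*x^2+15*x - 6*x-18 = 5*x*(x+3) - 6*(x+3).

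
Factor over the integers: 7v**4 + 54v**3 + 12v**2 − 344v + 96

By the rational root theorem, v = 2/7 is a root, giving the factor (7v − 2) and quotient v**3 + 8v**2 + 4v − 48.
Then v = −4 is a root, so (v + 4) is a factor; dividing leaves v**2 + 4v − 12.
The remaining quadratic factors as (v + 6)(v − 2).

(7v − 2)(v + 4)(v + 6)(v − 2)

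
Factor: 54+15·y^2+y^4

(y^2+6)·(y^2+9)

Substitute u = y^2 to get a quadratic in u, then factor.
y^2+9 is irreducible over ℤ (sum of squares).
y^2+6 is irreducible over ℤ (always positive, so no real roots).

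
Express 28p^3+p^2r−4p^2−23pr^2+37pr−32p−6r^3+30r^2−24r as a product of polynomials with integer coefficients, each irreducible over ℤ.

Group: 7p(4p^2−pr+4p−3r^2+3r) + (2r−8)(4p^2−pr+4p−3r^2+3r); both groups contain (4p^2−pr+4p−3r^2+3r), so (7p+2r−8) is a factor with cofactor 4p^2−pr+4p−3r^2+3r.
The cofactor groups again: 4p^2−pr+4p−3r^2+3r = p(4p+3r) + (−r+1)(4p+3r); both groups contain (4p+3r), giving (p−r+1)(4p+3r).

(4p+3r)(7p+2r−8)(p−r+1)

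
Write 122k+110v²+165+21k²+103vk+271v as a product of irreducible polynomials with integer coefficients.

Group: 11v(10v+3k+11) + (7k+15)(10v+3k+11); both groups contain (10v+3k+11).

(10v+3k+11)(11v+7k+15)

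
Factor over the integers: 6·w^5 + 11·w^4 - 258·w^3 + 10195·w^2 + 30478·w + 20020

Trying the rational-root candidates, w = -1 is a root, giving the factor (w + 1) and quotient 6·w^4 + 5·w^3 - 263·w^2 + 10458·w + 20020.
Continuing, w = -11/6 is a root, so (6·w + 11) is a factor; dividing leaves w^3 - w^2 - 42·w + 1820.
Then w = -13 is a root, so (w + 13) divides it; the quotient is w^2 - 14·w + 140.
The quadratic w^2 - 14·w + 140 has discriminant -364 < 0 and is irreducible over ℤ.

(6·w + 11)·(w + 1)·(w + 13)·(w^2 - 14·w + 140)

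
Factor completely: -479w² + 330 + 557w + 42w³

(6w - 11)(7w + 3)(w - 10)

Testing divisors of the constant over divisors of the leading coefficient, w = -3/7 is a root, giving the factor (7w + 3) and quotient 6w² - 71w + 110.
The remaining quadratic factors as (w - 10)(6w - 11).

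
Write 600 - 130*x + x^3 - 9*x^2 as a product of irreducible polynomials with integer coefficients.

(x + 10)*(x - 15)*(x - 4)

Among the possible rational roots, x = -10 is a root, giving the factor (x + 10) and quotient x^2 - 19*x + 60.
The remaining quadratic factors as (x - 15)(x - 4).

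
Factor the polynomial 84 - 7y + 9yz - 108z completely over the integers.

Group as (9yz - 7y) + (-108z + 84) = y(9z - 7) - 12(9z - 7).
Both groups share the factor (9z - 7).

(9z - 7)(y - 12)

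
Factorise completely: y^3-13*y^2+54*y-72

(y-3)*(y-4)*(y-6)

By the rational root theorem, y = 6 is a root, giving the factor (y-6) and quotient y^2-7*y+12.
The remaining quadratic factors as (y-3)(y-4).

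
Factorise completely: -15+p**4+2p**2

(p**2+5)(p**2-3)

Substitute u = p**2 to get a quadratic in u, then factor.
p**2-3 is irreducible over ℤ (3 is not a perfect square).
p**2+5 is irreducible over ℤ (always positive, so no real roots).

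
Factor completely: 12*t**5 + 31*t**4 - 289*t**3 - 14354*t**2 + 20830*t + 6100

(3*t - 5)*(4*t + 1)*(t - 10)*(t**2 + 14*t + 122)

Among the possible rational roots, t = 10 is a root, giving the factor (t - 10) and quotient 12*t**4 + 151*t**3 + 1221*t**2 - 2144*t - 610.
Then t = -1/4 is a root, so (4*t + 1) is a factor; dividing leaves 3*t**3 + 37*t**2 + 296*t - 610.
Continuing, t = 5/3 is a root, so (3*t - 5) divides it; the quotient is t**2 + 14*t + 122.
The quadratic t**2 + 14*t + 122 has discriminant -292 < 0 and is irreducible over ℤ.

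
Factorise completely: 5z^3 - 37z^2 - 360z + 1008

(5z - 12)(z + 7)(z - 12)

Among the possible rational roots, z = 12 is a root, so (z - 12) is a factor; dividing leaves 5z^2 + 23z - 84.
The remaining quadratic factors as (z + 7)(5z - 12).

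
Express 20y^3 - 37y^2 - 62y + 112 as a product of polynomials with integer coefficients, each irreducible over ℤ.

(4y + 7)(5y - 8)(y - 2)

Trying the rational-root candidates, y = 2 is a root, so (y - 2) divides it; the quotient is 20y^2 + 3y - 56.
The remaining quadratic factors as (5y - 8)(4y + 7).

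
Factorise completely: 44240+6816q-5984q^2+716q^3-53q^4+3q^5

(3q-14)(q+2)(q-10)(q^2-5q+158)

By the rational root theorem, q = -2 is a root, so (q+2) divides it; the quotient is 3q^4-59q^3+834q^2-7652q+22120.
Next, q = 14/3 is a root, so (3q-14) divides it; the quotient is q^3-15q^2+208q-1580.
Then q = 10 is a root, giving the factor (q-10) and quotient q^2-5q+158.
The quadratic q^2-5q+158 has discriminant -607 < 0 and is irreducible over ℤ.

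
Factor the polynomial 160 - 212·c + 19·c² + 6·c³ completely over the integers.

Among the possible rational roots, c = 4 is a root, so (c - 4) divides it; the quotient is 6·c² + 43·c - 40.
The remaining quadratic factors as (6·c - 5)(c + 8).

(6·c - 5)·(c + 8)·(c - 4)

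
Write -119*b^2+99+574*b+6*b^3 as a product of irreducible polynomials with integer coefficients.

Testing divisors of the constant over divisors of the leading coefficient, b = 9 is a root, giving the factor (b-9) and quotient 6*b^2-65*b-11.
The remaining quadratic factors as (6*b+1)(b-11).

(6*b+1)*(b-11)*(b-9)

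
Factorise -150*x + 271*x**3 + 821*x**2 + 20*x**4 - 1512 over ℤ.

(4*x + 7)*(5*x - 6)*(x + 4)*(x + 9)

Among the possible rational roots, x = -9 is a root, so (x + 9) divides it; the quotient is 20*x**3 + 91*x**2 + 2*x - 168.
Continuing, x = -4 is a root, so (x + 4) divides it; the quotient is 20*x**2 + 11*x - 42.
The remaining quadratic factors as (5*x - 6)(4*x + 7).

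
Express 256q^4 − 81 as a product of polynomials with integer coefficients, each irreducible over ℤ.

(4q)⁴ − (3)⁴ = ((4q)² − (3)²)((4q)² + (3)²); the first factor splits again, the second (16q^2 + 9) is irreducible.

(4q + 3)(4q − 3)(16q^2 + 9)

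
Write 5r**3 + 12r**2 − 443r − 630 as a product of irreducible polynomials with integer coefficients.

(5r + 7)(r + 10)(r − 9)

Among the possible rational roots, r = −7/5 is a root, giving the factor (5r + 7) and quotient r**2 + r − 90.
The remaining quadratic factors as (r − 9)(r + 10).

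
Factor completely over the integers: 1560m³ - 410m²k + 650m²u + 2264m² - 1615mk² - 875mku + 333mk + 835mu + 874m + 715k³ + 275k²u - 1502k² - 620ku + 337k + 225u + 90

(13m - 11k + 5)(10m - 5k + 9)(12m + 13k + 5u + 2)

Group: 10m(156m² + 37mk + 65mu + 86m - 143k² - 55ku + 43k + 25u + 10) + (-5k + 9)(156m² + 37mk + 65mu + 86m - 143k² - 55ku + 43k + 25u + 10); both groups contain (156m² + 37mk + 65mu + 86m - 143k² - 55ku + 43k + 25u + 10), so (10m - 5k + 9) is a factor with cofactor 156m² + 37mk + 65mu + 86m - 143k² - 55ku + 43k + 25u + 10.
The cofactor groups again: 156m² + 37mk + 65mu + 86m - 143k² - 55ku + 43k + 25u + 10 = 13m(12m + 13k + 5u + 2) + (-11k + 5)(12m + 13k + 5u + 2); both groups contain (12m + 13k + 5u + 2), giving (13m - 11k + 5)(12m + 13k + 5u + 2).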